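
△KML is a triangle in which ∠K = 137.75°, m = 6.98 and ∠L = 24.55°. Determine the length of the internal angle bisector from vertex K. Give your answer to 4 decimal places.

The third angle is ∠M = 180° − ∠L − ∠K = 17.70°.
Law of sines: k = m·sin K/sin M ≈ 15.436.
Law of sines: l = m·sin L/sin M ≈ 9.5388.
The bisector from K has length 2·m·l·cos(∠K/2)/(m+l) ≈ 2.9053.

2.9053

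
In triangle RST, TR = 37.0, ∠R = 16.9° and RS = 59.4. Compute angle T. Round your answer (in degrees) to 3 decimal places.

∠T ≈ 138.958°

By the law of cosines, ST² = TR² + RS² − 2·TR·RS·cos R = 691.59, so ST ≈ 26.298.
Law of cosines again: cos T = (ST² + TR² − RS²)/(2·ST·TR) ≈ -0.75423, so ∠T ≈ 138.96°.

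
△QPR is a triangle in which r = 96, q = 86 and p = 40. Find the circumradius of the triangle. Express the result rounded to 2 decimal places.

48.02

By the law of cosines, cos Q = (p² + r² − q²) / (2·p·r) ≈ 0.44531, so ∠Q ≈ 63.56°.
Circumradius = q/(2 sin Q) ≈ 48.025.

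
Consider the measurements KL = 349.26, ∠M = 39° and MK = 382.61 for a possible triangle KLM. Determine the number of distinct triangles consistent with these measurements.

MK·sin M = 382.61·sin(39°) ≈ 240.8.
Since MK sin M < KL < MK (240.8 < 349.26 < 382.61), two triangles exist.

2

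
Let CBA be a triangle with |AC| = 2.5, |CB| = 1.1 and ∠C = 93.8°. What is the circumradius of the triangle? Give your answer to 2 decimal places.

1.40

By the law of cosines, |BA|² = |AC|² + |CB|² − 2·|AC|·|CB|·cos C = 7.8245, so |BA| ≈ 2.7972.
Area = ½·|AC|·|CB|·sin C ≈ 1.372.
Circumradius = |BA|/(2 sin C) ≈ 1.4017.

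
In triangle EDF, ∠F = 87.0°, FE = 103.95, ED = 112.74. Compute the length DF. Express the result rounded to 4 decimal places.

Law of sines: sin D = FE·sin F/ED ≈ 0.92077.
Since ED ≥ FE, only the acute value applies: ∠D ≈ 67.04°.
Then ∠E = 180° − ∠F − ∠D ≈ 25.96°.
Law of sines gives DF = ED·sin E/sin F ≈ 49.421.

49.4210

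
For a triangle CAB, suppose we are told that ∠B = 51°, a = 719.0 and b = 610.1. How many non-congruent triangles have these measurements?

2

a·sin B = 719.0·sin(51°) ≈ 558.8.
Since a sin B < b < a (558.8 < 610.1 < 719.0), two triangles exist.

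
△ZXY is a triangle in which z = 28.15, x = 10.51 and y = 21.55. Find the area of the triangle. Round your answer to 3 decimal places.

Semiperimeter s = (28.15 + 10.51 + 21.55)/2 = 30.105.
Heron's formula: area = √(30.105·1.955·19.595·8.555) ≈ 99.329.

area ≈ 99.329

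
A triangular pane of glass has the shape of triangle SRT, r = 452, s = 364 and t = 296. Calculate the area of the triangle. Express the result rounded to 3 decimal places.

53726.847

Semiperimeter p = (364 + 452 + 296)/2 = 556.
Heron's formula: area = √(556·192·104·260) ≈ 53727.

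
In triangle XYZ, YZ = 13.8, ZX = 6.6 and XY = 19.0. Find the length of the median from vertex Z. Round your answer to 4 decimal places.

5.1720

Median from Z: ½√(2·YZ² + 2·ZX² − XY²) ≈ 5.172.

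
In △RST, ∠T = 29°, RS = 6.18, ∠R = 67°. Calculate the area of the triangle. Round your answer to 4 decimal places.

36.0592

The third angle is ∠S = 180° − ∠T − ∠R = 84.00°.
Law of sines: ST = RS·sin R/sin T ≈ 11.734.
Law of sines: TR = RS·sin S/sin T ≈ 12.677.
Area = ½·RS·ST·sin S ≈ 36.059.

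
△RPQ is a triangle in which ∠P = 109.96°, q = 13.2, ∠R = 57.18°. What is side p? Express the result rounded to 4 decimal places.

55.7448

The third angle is ∠Q = 180° − ∠R − ∠P = 12.86°.
Law of sines: p = q·sin P/sin Q ≈ 55.745.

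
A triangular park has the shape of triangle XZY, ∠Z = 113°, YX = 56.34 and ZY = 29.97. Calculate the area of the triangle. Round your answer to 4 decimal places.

516.0709

Law of sines: sin X = ZY·sin Z/YX ≈ 0.48966.
Since YX ≥ ZY, only the acute value applies: ∠X ≈ 29.32°.
Then ∠Y = 180° − ∠Z − ∠X ≈ 37.68°.
Law of sines gives XZ = YX·sin Y/sin Z ≈ 37.413.
Area = ½·YX·ZY·sin Y ≈ 516.07.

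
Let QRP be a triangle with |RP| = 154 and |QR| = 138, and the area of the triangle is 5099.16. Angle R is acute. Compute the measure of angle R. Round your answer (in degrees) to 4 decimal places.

From area = ½·|QR|·|RP|·sin R, we get sin R = 2·area/(|QR|·|RP|) ≈ 0.47988.
Taking the acute solution, ∠R ≈ 28.68°.

∠R ≈ 28.6773°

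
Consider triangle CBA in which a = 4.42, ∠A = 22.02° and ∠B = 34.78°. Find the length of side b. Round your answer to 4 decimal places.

The third angle is ∠C = 180° − ∠B − ∠A = 123.20°.
Law of sines: b = a·sin B/sin A ≈ 6.7247.

6.7247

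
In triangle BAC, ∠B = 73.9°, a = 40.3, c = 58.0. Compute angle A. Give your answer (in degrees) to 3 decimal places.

∠A ≈ 39.588°

By the law of cosines, b² = a² + c² − 2·a·c·cos B = 3691.7, so b ≈ 60.759.
Law of cosines again: cos A = (c² + b² − a²)/(2·c·b) ≈ 0.77065, so ∠A ≈ 39.59°.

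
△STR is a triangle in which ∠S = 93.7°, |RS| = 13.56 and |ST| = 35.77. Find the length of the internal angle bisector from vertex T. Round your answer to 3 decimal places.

By the law of cosines, |TR|² = |RS|² + |ST|² − 2·|RS|·|ST|·cos S = 1526, so |TR| ≈ 39.064.
Law of cosines again: cos T = (|ST|² + |TR|² − |RS|²)/(2·|ST|·|TR|) ≈ 0.93809, so ∠T ≈ 20.27°.
The bisector from T has length 2·|ST|·|TR|·cos(∠T/2)/(|ST|+|TR|) ≈ 36.762.

36.762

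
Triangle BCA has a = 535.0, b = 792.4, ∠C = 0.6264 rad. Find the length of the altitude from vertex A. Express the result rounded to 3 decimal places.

By the law of cosines, c² = a² + b² − 2·a·b·cos C = 2.2723e+05, so c ≈ 476.68.
Area = ½·a·b·sin C ≈ 1.2426e+05.
The altitude from A has length 2·area/a ≈ 464.53.

h_A ≈ 464.530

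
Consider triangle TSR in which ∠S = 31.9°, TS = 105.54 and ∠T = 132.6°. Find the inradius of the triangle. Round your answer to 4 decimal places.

The third angle is ∠R = 180° − ∠T − ∠S = 15.50°.
Law of sines: SR = TS·sin T/sin R ≈ 290.71.
Law of sines: RT = TS·sin S/sin R ≈ 208.7.
Area = ½·TS·SR·sin S ≈ 8106.5.
Semiperimeter s = (290.71+208.7+105.54)/2 = 302.47.
Inradius = area/s = 8106.5/302.47 ≈ 26.801.

26.8011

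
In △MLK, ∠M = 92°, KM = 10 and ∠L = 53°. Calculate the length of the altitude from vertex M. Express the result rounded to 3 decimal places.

The third angle is ∠K = 180° − ∠M − ∠L = 35.00°.
Law of sines: LK = KM·sin M/sin L ≈ 12.514.
Law of sines: ML = KM·sin K/sin L ≈ 7.182.
Area = ½·KM·LK·sin K ≈ 35.888.
The altitude from M has length 2·area/LK ≈ 5.7358.

5.736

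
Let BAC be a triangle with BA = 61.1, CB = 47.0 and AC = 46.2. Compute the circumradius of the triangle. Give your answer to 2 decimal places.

30.86

By the law of cosines, cos B = (CB² + BA² − AC²) / (2·CB·BA) ≈ 0.66298, so ∠B ≈ 48.47°.
Circumradius = AC/(2 sin B) ≈ 30.856.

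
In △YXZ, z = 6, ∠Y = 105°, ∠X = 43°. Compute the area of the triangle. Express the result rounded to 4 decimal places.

The third angle is ∠Z = 180° − ∠Y − ∠X = 32.00°.
Law of sines: y = z·sin Y/sin Z ≈ 10.937.
Law of sines: x = z·sin X/sin Z ≈ 7.7219.
Area = ½·z·y·sin X ≈ 22.376.

22.3764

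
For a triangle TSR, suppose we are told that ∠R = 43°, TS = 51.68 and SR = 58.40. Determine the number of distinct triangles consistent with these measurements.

2

SR·sin R = 58.40·sin(43°) ≈ 39.83.
Since SR sin R < TS < SR (39.83 < 51.68 < 58.40), two triangles exist.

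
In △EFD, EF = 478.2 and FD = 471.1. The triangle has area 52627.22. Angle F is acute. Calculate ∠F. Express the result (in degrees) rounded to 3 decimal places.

∠F ≈ 27.854°

From area = ½·EF·FD·sin F, we get sin F = 2·area/(EF·FD) ≈ 0.46722.
Taking the acute solution, ∠F ≈ 27.85°.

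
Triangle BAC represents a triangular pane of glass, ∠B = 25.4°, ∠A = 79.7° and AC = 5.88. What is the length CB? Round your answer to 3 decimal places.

The third angle is ∠C = 180° − ∠B − ∠A = 74.90°.
Law of sines: CB = AC·sin A/sin B ≈ 13.487.

13.487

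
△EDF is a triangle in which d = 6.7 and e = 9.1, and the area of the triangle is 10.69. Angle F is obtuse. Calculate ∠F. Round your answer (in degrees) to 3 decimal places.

∠F ≈ 159.472°

From area = ½·e·d·sin F, we get sin F = 2·area/(e·d) ≈ 0.35066.
Taking the obtuse solution, ∠F ≈ 159.47°.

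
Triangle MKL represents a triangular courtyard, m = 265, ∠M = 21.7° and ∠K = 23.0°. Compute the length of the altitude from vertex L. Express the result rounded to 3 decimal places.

h_L ≈ 103.544

The third angle is ∠L = 180° − ∠M − ∠K = 135.30°.
Law of sines: k = m·sin K/sin M ≈ 280.04.
Law of sines: l = m·sin L/sin M ≈ 504.13.
Area = ½·m·k·sin L ≈ 26100.
The altitude from L has length 2·area/l ≈ 103.54.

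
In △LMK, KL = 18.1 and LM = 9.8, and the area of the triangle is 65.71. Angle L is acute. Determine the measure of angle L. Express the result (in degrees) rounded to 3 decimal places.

From area = ½·KL·LM·sin L, we get sin L = 2·area/(KL·LM) ≈ 0.74090.
Taking the acute solution, ∠L ≈ 47.81°.

∠L ≈ 47.808°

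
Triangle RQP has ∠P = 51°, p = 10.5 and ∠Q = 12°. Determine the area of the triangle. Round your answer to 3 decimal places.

area ≈ 13.140

The third angle is ∠R = 180° − ∠Q − ∠P = 117.00°.
Law of sines: r = p·sin R/sin P ≈ 12.038.
Law of sines: q = p·sin Q/sin P ≈ 2.8091.
Area = ½·p·r·sin Q ≈ 13.14.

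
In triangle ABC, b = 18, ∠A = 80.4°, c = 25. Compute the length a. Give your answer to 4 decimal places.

28.2650

By the law of cosines, a² = b² + c² − 2·b·c·cos A = 798.91, so a ≈ 28.265.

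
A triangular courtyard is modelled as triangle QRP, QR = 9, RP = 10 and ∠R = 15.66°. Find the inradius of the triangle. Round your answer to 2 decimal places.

By the law of cosines, PQ² = QR² + RP² − 2·QR·RP·cos R = 7.6815, so PQ ≈ 2.7716.
Area = ½·QR·RP·sin R ≈ 12.147.
Semiperimeter s = (10+2.7716+9)/2 = 10.886.
Inradius = area/s = 12.147/10.886 ≈ 1.1158.

r ≈ 1.12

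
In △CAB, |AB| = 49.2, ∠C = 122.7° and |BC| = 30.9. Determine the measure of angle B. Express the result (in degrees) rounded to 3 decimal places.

25.395

Law of sines: sin A = |BC|·sin C/|AB| ≈ 0.52851.
Since |AB| ≥ |BC|, only the acute value applies: ∠A ≈ 31.90°.
Then ∠B = 180° − ∠C − ∠A ≈ 25.40°.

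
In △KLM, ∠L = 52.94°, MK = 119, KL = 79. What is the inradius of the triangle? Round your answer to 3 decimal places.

27.022

Law of sines: sin M = KL·sin L/MK ≈ 0.52977.
Since MK ≥ KL, only the acute value applies: ∠M ≈ 31.99°.
Then ∠K = 180° − ∠L − ∠M ≈ 95.07°.
Law of sines gives LM = MK·sin K/sin L ≈ 148.54.
Area = ½·MK·KL·sin K ≈ 4682.1.
Semiperimeter s = (148.54+119+79)/2 = 173.27.
Inradius = area/s = 4682.1/173.27 ≈ 27.022.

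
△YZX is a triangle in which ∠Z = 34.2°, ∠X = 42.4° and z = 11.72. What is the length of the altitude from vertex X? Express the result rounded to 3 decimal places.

h_X ≈ 11.401

The third angle is ∠Y = 180° − ∠Z − ∠X = 103.40°.
Law of sines: y = z·sin Y/sin Z ≈ 20.283.
Law of sines: x = z·sin X/sin Z ≈ 14.06.
Area = ½·z·y·sin X ≈ 80.148.
The altitude from X has length 2·area/x ≈ 11.401.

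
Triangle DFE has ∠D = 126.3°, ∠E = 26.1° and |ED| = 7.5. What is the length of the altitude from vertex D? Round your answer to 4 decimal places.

The third angle is ∠F = 180° − ∠E − ∠D = 27.60°.
Law of sines: |FE| = |ED|·sin D/sin F ≈ 13.047.
Law of sines: |DF| = |ED|·sin E/sin F ≈ 7.1219.
Area = ½·|ED|·|FE|·sin E ≈ 21.524.
The altitude from D has length 2·area/|FE| ≈ 3.2995.

h_D ≈ 3.2995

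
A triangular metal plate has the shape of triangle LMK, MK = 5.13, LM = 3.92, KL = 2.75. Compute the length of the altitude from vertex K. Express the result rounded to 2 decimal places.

h_K ≈ 2.72

Semiperimeter s = (5.13 + 2.75 + 3.92)/2 = 5.9.
Heron's formula: area = √(5.9·0.77·3.15·1.98) ≈ 5.323.
The altitude from K has length 2·area/LM ≈ 2.7158.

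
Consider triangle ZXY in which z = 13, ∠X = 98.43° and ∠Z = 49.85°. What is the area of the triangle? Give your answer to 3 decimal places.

The third angle is ∠Y = 180° − ∠Z − ∠X = 31.72°.
Law of sines: x = z·sin X/sin Z ≈ 16.824.
Law of sines: y = z·sin Y/sin Z ≈ 8.9421.
Area = ½·z·x·sin Y ≈ 57.496.

57.496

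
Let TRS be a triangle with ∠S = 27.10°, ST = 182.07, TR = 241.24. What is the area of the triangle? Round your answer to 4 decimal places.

area ≈ 16116.0598

Law of sines: sin R = ST·sin S/TR ≈ 0.34381.
Since TR ≥ ST, only the acute value applies: ∠R ≈ 20.11°.
Then ∠T = 180° − ∠S − ∠R ≈ 132.79°.
Law of sines gives RS = TR·sin T/sin S ≈ 388.61.
Area = ½·TR·ST·sin T ≈ 16116.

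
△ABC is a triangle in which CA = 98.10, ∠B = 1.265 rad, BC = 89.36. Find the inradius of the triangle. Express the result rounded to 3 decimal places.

Law of sines: sin A = BC·sin B/CA ≈ 0.86865.
Since CA ≥ BC, only the acute value applies: ∠A ≈ 1.052 rad.
Then ∠C = π − ∠B − ∠A ≈ 0.824 rad.
Law of sines gives AB = CA·sin C/sin B ≈ 75.504.
Area = ½·CA·BC·sin C ≈ 3217.
Semiperimeter s = (89.36+98.1+75.504)/2 = 131.48.
Inradius = area/s = 3217/131.48 ≈ 24.467.

24.467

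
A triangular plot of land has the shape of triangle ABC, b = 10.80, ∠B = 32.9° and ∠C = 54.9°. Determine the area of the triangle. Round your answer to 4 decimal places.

The third angle is ∠A = 180° − ∠B − ∠C = 92.20°.
Law of sines: a = b·sin A/sin B ≈ 19.868.
Law of sines: c = b·sin C/sin B ≈ 16.267.
Area = ½·b·a·sin C ≈ 87.779.

area ≈ 87.7790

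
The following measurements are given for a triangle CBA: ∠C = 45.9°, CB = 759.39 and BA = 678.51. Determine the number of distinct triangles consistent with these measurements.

2

CB·sin C = 759.39·sin(45.9°) ≈ 545.3.
Since CB sin C < BA < CB (545.3 < 678.51 < 759.39), two triangles exist.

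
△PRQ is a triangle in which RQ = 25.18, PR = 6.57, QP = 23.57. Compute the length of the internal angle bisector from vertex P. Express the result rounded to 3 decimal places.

By the law of cosines, cos P = (QP² + PR² − RQ²) / (2·QP·PR) ≈ -0.11405, so ∠P ≈ 96.55°.
The bisector from P has length 2·QP·PR·cos(∠P/2)/(QP+PR) ≈ 6.8391.

6.839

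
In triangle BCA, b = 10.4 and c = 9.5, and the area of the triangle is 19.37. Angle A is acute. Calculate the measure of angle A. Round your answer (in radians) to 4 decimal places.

From area = ½·b·c·sin A, we get sin A = 2·area/(b·c) ≈ 0.39211.
Taking the acute solution, ∠A ≈ 0.4029 rad.

0.4029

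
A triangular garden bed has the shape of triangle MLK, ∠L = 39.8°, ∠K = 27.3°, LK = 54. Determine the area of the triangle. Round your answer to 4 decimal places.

area ≈ 464.6713

The third angle is ∠M = 180° − ∠L − ∠K = 112.90°.
Law of sines: KM = LK·sin L/sin M ≈ 37.523.
Law of sines: ML = LK·sin K/sin M ≈ 26.886.
Area = ½·LK·KM·sin K ≈ 464.67.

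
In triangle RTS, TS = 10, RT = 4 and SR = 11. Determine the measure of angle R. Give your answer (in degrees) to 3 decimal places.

∠R ≈ 65.137°

By the law of cosines, cos R = (SR² + RT² − TS²) / (2·SR·RT) ≈ 0.42045, so ∠R ≈ 65.14°.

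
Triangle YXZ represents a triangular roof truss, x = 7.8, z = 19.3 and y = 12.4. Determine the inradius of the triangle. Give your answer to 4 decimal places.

Semiperimeter s = (12.4 + 7.8 + 19.3)/2 = 19.75.
Heron's formula: area = √(19.75·7.35·11.95·0.45) ≈ 27.939.
Inradius = area/s = 27.939/19.75 ≈ 1.4147.

r ≈ 1.4147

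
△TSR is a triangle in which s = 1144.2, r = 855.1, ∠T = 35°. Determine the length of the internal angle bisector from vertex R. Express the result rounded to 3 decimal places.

By the law of cosines, t² = s² + r² − 2·s·r·cos T = 4.3746e+05, so t ≈ 661.41.
Law of cosines again: cos R = (t² + s² − r²)/(2·t·s) ≈ 0.67090, so ∠R ≈ 47.86°.
The bisector from R has length 2·t·s·cos(∠R/2)/(t+s) ≈ 766.2.

t_R ≈ 766.196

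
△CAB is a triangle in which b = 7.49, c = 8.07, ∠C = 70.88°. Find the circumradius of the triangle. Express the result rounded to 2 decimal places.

Law of sines: sin B = b·sin C/c ≈ 0.87693.
Since c ≥ b, only the acute value applies: ∠B ≈ 61.27°.
Then ∠A = 180° − ∠C − ∠B ≈ 47.85°.
Law of sines gives a = c·sin A/sin C ≈ 6.3319.
Circumradius = c/(2 sin C) ≈ 4.2706.

R ≈ 4.27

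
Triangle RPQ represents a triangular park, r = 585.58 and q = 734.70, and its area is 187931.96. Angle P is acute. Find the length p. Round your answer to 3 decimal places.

681.191

From area = ½·q·r·sin P, we get sin P = 2·area/(q·r) ≈ 0.87364.
Taking the acute solution, ∠P ≈ 60.88°.
Law of cosines then gives p ≈ 681.19.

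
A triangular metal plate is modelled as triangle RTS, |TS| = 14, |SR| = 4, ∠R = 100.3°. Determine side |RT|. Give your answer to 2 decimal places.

12.72

Law of sines: sin T = |SR|·sin R/|TS| ≈ 0.28111.
Since |TS| ≥ |SR|, only the acute value applies: ∠T ≈ 16.33°.
Then ∠S = 180° − ∠R − ∠T ≈ 63.37°.
Law of sines gives |RT| = |TS|·sin S/sin R ≈ 12.72.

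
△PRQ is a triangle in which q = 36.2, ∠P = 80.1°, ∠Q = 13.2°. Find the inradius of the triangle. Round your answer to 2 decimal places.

16.10

The third angle is ∠R = 180° − ∠Q − ∠P = 86.70°.
Law of sines: p = q·sin P/sin Q ≈ 156.17.
Law of sines: r = q·sin R/sin Q ≈ 158.27.
Area = ½·q·p·sin R ≈ 2821.9.
Semiperimeter s = (156.17+158.27+36.2)/2 = 175.32.
Inradius = area/s = 2821.9/175.32 ≈ 16.096.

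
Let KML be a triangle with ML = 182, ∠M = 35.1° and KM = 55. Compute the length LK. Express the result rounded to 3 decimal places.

140.605

By the law of cosines, LK² = KM² + ML² − 2·KM·ML·cos M = 19770, so LK ≈ 140.6.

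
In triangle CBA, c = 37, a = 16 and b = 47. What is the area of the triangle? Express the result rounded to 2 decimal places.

Semiperimeter s = (37 + 47 + 16)/2 = 50.
Heron's formula: area = √(50·13·3·34) ≈ 257.49.

257.49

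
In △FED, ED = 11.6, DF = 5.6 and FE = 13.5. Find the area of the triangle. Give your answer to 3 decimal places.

Semiperimeter s = (11.6 + 5.6 + 13.5)/2 = 15.35.
Heron's formula: area = √(15.35·3.75·9.75·1.85) ≈ 32.222.

area ≈ 32.222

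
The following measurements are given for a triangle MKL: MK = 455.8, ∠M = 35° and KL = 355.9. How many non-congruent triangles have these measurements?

2

MK·sin M = 455.8·sin(35°) ≈ 261.4.
Since MK sin M < KL < MK (261.4 < 355.9 < 455.8), two triangles exist.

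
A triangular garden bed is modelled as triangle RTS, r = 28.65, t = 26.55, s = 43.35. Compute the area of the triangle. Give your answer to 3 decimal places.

area ≈ 369.919

Semiperimeter p = (28.65 + 26.55 + 43.35)/2 = 49.275.
Heron's formula: area = √(49.275·20.625·22.725·5.925) ≈ 369.92.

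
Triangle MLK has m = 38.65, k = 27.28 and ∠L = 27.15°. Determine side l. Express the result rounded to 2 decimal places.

By the law of cosines, l² = k² + m² − 2·k·m·cos L = 361.63, so l ≈ 19.017.

19.02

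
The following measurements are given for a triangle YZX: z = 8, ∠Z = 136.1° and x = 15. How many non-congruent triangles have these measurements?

0

x·sin Z = 15·sin(136.1°) ≈ 10.4.
Since ∠Z is not acute, a triangle exists only if z > x; here z ≤ x, so there is no triangle.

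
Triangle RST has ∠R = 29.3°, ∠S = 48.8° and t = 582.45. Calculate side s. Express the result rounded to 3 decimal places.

The third angle is ∠T = 180° − ∠R − ∠S = 101.90°.
Law of sines: s = t·sin S/sin T ≈ 447.87.

447.869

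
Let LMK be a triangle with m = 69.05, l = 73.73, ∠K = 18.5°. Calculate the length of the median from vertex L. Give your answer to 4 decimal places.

m_L ≈ 36.0411

By the law of cosines, k² = l² + m² − 2·l·m·cos K = 548.08, so k ≈ 23.411.
Median from L: ½√(2·m² + 2·k² − l²) ≈ 36.041.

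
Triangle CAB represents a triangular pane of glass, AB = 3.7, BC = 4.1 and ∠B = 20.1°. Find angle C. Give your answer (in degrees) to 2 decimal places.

∠C ≈ 63.81°

By the law of cosines, CA² = AB² + BC² − 2·AB·BC·cos B = 2.0079, so CA ≈ 1.417.
Law of cosines again: cos C = (BC² + CA² − AB²)/(2·BC·CA) ≈ 0.44132, so ∠C ≈ 63.81°.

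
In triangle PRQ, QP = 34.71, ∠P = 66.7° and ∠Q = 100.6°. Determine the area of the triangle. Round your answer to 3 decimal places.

2473.654

The third angle is ∠R = 180° − ∠Q − ∠P = 12.70°.
Law of sines: RQ = QP·sin P/sin R ≈ 145.01.
Law of sines: PR = QP·sin Q/sin R ≈ 155.19.
Area = ½·QP·RQ·sin Q ≈ 2473.7.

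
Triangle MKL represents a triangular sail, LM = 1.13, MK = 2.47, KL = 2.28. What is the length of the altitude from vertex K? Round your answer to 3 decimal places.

Semiperimeter s = (2.28 + 1.13 + 2.47)/2 = 2.94.
Heron's formula: area = √(2.94·0.66·1.81·0.47) ≈ 1.2848.
The altitude from K has length 2·area/LM ≈ 2.274.

2.274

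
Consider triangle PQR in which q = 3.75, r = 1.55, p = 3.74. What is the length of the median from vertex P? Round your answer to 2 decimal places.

Median from P: ½√(2·q² + 2·r² − p²) ≈ 2.1761.

m_P ≈ 2.18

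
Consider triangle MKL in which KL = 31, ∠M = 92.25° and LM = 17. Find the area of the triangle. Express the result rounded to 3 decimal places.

Law of sines: sin K = LM·sin M/KL ≈ 0.54796.
Since KL ≥ LM, only the acute value applies: ∠K ≈ 33.23°.
Then ∠L = 180° − ∠M − ∠K ≈ 54.52°.
Law of sines gives MK = KL·sin L/sin M ≈ 25.264.
Area = ½·KL·LM·sin L ≈ 214.58.

area ≈ 214.580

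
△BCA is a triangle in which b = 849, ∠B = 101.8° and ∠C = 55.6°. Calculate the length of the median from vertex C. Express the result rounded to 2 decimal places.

The third angle is ∠A = 180° − ∠B − ∠C = 22.60°.
Law of sines: c = b·sin C/sin B ≈ 715.64.
Law of sines: a = b·sin A/sin B ≈ 333.31.
Median from C: ½√(2·a² + 2·b² − c²) ≈ 536.57.

m_C ≈ 536.57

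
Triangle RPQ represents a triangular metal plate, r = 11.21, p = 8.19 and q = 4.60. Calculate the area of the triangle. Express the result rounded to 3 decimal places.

16.349

Semiperimeter s = (11.21 + 8.19 + 4.6)/2 = 12.
Heron's formula: area = √(12·0.79·3.81·7.4) ≈ 16.349.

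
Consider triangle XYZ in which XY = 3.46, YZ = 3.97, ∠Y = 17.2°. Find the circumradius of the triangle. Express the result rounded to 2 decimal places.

By the law of cosines, ZX² = XY² + YZ² − 2·XY·YZ·cos Y = 1.4887, so ZX ≈ 1.2201.
Area = ½·XY·YZ·sin Y ≈ 2.031.
Circumradius = ZX/(2 sin Y) ≈ 2.0631.

2.06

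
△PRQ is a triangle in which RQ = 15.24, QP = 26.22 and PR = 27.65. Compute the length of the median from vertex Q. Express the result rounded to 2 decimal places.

16.39

Median from Q: ½√(2·RQ² + 2·QP² − PR²) ≈ 16.393.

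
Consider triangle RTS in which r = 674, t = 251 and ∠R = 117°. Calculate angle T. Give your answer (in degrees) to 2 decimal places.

Law of sines: sin T = t·sin R/r ≈ 0.33181.
Since r ≥ t, only the acute value applies: ∠T ≈ 19.38°.
Then ∠S = 180° − ∠R − ∠T ≈ 43.62°.

19.38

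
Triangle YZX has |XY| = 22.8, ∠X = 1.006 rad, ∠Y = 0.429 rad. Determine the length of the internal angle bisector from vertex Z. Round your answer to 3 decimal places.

t_Z ≈ 8.434

The third angle is ∠Z = π − ∠X − ∠Y = 1.707 rad.
Law of sines: |ZX| = |XY|·sin Y/sin Z ≈ 9.572.
Law of sines: |YZ| = |XY|·sin X/sin Z ≈ 19.438.
The bisector from Z has length 2·|YZ|·|ZX|·cos(∠Z/2)/(|YZ|+|ZX|) ≈ 8.4341.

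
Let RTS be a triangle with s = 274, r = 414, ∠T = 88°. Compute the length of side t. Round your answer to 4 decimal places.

488.4202

By the law of cosines, t² = s² + r² − 2·s·r·cos T = 2.3855e+05, so t ≈ 488.42.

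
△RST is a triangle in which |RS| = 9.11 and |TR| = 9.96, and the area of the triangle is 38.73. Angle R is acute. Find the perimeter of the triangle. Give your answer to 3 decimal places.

28.434

From area = ½·|TR|·|RS|·sin R, we get sin R = 2·area/(|TR|·|RS|) ≈ 0.85369.
Taking the acute solution, ∠R ≈ 58.62°.
Law of cosines then gives |ST| ≈ 9.3641.
Perimeter = 9.3641 + 9.96 + 9.11 = 28.434.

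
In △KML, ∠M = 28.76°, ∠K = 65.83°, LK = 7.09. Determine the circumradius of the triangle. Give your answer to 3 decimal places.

7.368

The third angle is ∠L = 180° − ∠K − ∠M = 85.41°.
Law of sines: ML = LK·sin K/sin M ≈ 13.444.
Law of sines: KM = LK·sin L/sin M ≈ 14.689.
Circumradius = LK/(2 sin M) ≈ 7.3679.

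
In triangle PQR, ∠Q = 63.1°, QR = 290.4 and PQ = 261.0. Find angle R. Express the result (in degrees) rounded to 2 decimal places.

By the law of cosines, RP² = PQ² + QR² − 2·PQ·QR·cos Q = 83869, so RP ≈ 289.6.
Law of cosines again: cos R = (QR² + RP² − PQ²)/(2·QR·RP) ≈ 0.59501, so ∠R ≈ 53.49°.

∠R ≈ 53.49°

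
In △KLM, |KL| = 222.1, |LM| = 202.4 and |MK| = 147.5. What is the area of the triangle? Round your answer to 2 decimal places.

Semiperimeter s = (202.4 + 147.5 + 222.1)/2 = 286.
Heron's formula: area = √(286·83.6·138.5·63.9) ≈ 14547.

area ≈ 14546.60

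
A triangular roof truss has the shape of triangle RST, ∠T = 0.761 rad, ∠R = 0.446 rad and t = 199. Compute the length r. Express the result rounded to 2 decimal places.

124.47

The third angle is ∠S = π − ∠T − ∠R = 1.935 rad.
Law of sines: r = t·sin R/sin T ≈ 124.47.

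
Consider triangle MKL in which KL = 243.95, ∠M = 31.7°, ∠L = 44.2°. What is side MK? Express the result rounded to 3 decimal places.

The third angle is ∠K = 180° − ∠L − ∠M = 104.10°.
Law of sines: MK = KL·sin L/sin M ≈ 323.66.

323.659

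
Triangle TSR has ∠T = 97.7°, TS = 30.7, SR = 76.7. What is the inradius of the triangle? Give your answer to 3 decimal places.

r ≈ 11.612

Law of sines: sin R = TS·sin T/SR ≈ 0.39665.
Since SR ≥ TS, only the acute value applies: ∠R ≈ 23.37°.
Then ∠S = 180° − ∠T − ∠R ≈ 58.93°.
Law of sines gives RT = SR·sin S/sin T ≈ 66.295.
Area = ½·SR·TS·sin S ≈ 1008.5.
Semiperimeter s = (76.7+66.295+30.7)/2 = 86.847.
Inradius = area/s = 1008.5/86.847 ≈ 11.612.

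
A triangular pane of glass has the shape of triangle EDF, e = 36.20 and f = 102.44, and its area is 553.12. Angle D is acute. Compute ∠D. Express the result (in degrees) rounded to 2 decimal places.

From area = ½·f·e·sin D, we get sin D = 2·area/(f·e) ≈ 0.29831.
Taking the acute solution, ∠D ≈ 17.36°.

∠D ≈ 17.36°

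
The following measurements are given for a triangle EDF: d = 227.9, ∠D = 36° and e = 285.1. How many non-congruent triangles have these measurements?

e·sin D = 285.1·sin(36°) ≈ 167.6.
Since e sin D < d < e (167.6 < 227.9 < 285.1), two triangles exist.

2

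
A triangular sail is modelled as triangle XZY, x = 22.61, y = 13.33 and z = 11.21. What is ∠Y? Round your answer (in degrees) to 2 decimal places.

25.06

By the law of cosines, cos Y = (x² + z² − y²) / (2·x·z) ≈ 0.90584, so ∠Y ≈ 25.06°.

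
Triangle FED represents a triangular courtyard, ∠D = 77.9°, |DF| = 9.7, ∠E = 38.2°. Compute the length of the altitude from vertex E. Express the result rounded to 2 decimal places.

13.77

The third angle is ∠F = 180° − ∠E − ∠D = 63.90°.
Law of sines: |ED| = |DF|·sin F/sin E ≈ 14.086.
Law of sines: |FE| = |DF|·sin D/sin E ≈ 15.337.
Area = ½·|DF|·|ED|·sin D ≈ 66.799.
The altitude from E has length 2·area/|DF| ≈ 13.773.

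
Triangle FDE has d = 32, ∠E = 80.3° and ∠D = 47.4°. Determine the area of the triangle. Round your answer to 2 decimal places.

area ≈ 542.48

The third angle is ∠F = 180° − ∠D − ∠E = 52.30°.
Law of sines: f = d·sin F/sin D ≈ 34.396.
Law of sines: e = d·sin E/sin D ≈ 42.851.
Area = ½·d·f·sin E ≈ 542.48.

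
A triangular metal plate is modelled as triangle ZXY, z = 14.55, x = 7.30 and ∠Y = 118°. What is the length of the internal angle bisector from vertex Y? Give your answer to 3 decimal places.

By the law of cosines, y² = z² + x² − 2·z·x·cos Y = 364.72, so y ≈ 19.098.
The bisector from Y has length 2·z·x·cos(∠Y/2)/(z+x) ≈ 5.0073.

t_Y ≈ 5.007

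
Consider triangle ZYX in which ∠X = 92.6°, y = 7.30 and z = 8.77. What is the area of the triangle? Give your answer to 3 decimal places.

Area = ½·z·y·sin X ≈ 31.978.

31.978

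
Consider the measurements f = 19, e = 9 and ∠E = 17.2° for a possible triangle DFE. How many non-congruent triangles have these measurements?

f·sin E = 19·sin(17.2°) ≈ 5.618.
Since f sin E < e < f (5.618 < 9 < 19), two triangles exist.

2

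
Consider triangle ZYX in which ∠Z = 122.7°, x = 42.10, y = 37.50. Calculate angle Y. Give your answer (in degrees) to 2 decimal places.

By the law of cosines, z² = y² + x² − 2·y·x·cos Z = 4884.5, so z ≈ 69.889.
Law of cosines again: cos Y = (x² + z² − y²)/(2·x·z) ≈ 0.89226, so ∠Y ≈ 26.84°.

∠Y ≈ 26.84°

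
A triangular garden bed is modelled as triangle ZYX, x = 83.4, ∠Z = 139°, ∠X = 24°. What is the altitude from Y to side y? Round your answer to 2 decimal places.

The third angle is ∠Y = 180° − ∠X − ∠Z = 17.00°.
Law of sines: z = x·sin Z/sin X ≈ 134.52.
Law of sines: y = x·sin Y/sin X ≈ 59.95.
Area = ½·x·z·sin Y ≈ 1640.1.
The altitude from Y has length 2·area/y ≈ 54.715.

h_Y ≈ 54.72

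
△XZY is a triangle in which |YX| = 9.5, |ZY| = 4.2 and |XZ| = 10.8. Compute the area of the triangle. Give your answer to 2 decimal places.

Semiperimeter s = (4.2 + 9.5 + 10.8)/2 = 12.25.
Heron's formula: area = √(12.25·8.05·2.75·1.45) ≈ 19.83.

area ≈ 19.83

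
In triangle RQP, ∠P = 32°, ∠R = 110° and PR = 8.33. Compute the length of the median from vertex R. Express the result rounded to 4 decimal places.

The third angle is ∠Q = 180° − ∠P − ∠R = 38.00°.
Law of sines: QP = PR·sin R/sin Q ≈ 12.714.
Law of sines: RQ = PR·sin P/sin Q ≈ 7.1699.
Median from R: ½√(2·PR² + 2·RQ² − QP²) ≈ 4.4705.

m_R ≈ 4.4705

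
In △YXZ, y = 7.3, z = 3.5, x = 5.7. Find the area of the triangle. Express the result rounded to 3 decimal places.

area ≈ 9.743

Semiperimeter s = (7.3 + 5.7 + 3.5)/2 = 8.25.
Heron's formula: area = √(8.25·0.95·2.55·4.75) ≈ 9.7433.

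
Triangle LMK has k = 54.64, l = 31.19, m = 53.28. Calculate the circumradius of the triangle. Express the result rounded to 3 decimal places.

R ≈ 28.205

By the law of cosines, cos L = (m² + k² − l²) / (2·m·k) ≈ 0.83324, so ∠L ≈ 33.57°.
Circumradius = l/(2 sin L) ≈ 28.205.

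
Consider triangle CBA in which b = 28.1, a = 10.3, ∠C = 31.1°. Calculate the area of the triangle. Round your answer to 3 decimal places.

74.750

Area = ½·b·a·sin C ≈ 74.75.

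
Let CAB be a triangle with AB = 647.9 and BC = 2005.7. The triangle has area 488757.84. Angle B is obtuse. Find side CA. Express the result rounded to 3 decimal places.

2480.944

From area = ½·AB·BC·sin B, we get sin B = 2·area/(AB·BC) ≈ 0.75223.
Taking the obtuse solution, ∠B ≈ 2.290 rad.
Law of cosines then gives CA ≈ 2480.9.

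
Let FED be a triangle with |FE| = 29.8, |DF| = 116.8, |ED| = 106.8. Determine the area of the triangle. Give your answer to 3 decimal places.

Semiperimeter s = (106.8 + 116.8 + 29.8)/2 = 126.7.
Heron's formula: area = √(126.7·19.9·9.9·96.9) ≈ 1555.2.

1555.229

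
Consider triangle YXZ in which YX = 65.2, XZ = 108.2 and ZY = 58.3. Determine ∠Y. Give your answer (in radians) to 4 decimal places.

2.1338

By the law of cosines, cos Y = (ZY² + YX² − XZ²) / (2·ZY·YX) ≈ -0.53369, so ∠Y ≈ 2.134 rad.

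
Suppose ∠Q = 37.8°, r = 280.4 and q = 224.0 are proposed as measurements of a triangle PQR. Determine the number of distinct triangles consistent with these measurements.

2

r·sin Q = 280.4·sin(37.8°) ≈ 171.9.
Since r sin Q < q < r (171.9 < 224.0 < 280.4), two triangles exist.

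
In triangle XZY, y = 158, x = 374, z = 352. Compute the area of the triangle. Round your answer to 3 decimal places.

Semiperimeter s = (374 + 352 + 158)/2 = 442.
Heron's formula: area = √(442·68·90·284) ≈ 27717.

area ≈ 27716.987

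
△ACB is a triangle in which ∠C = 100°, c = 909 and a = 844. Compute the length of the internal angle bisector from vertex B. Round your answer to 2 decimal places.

868.88

Law of sines: sin A = a·sin C/c ≈ 0.91439.
Since c ≥ a, only the acute value applies: ∠A ≈ 66.12°.
Then ∠B = 180° − ∠C − ∠A ≈ 13.88°.
Law of sines gives b = c·sin B/sin C ≈ 221.44.
The bisector from B has length 2·a·c·cos(∠B/2)/(a+c) ≈ 868.88.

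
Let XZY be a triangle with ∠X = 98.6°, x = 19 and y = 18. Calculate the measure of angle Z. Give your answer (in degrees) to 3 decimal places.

∠Z ≈ 11.893°

Law of sines: sin Y = y·sin X/x ≈ 0.93672.
Since x ≥ y, only the acute value applies: ∠Y ≈ 69.51°.
Then ∠Z = 180° − ∠X − ∠Y ≈ 11.89°.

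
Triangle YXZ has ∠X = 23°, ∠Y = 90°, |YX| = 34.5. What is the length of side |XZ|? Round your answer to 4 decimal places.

The third angle is ∠Z = 180° − ∠Y − ∠X = 67.00°.
Law of sines: |XZ| = |YX|·sin Y/sin Z ≈ 37.479.

37.4794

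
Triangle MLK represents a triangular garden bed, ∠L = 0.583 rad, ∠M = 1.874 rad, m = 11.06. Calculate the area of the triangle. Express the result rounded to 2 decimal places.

The third angle is ∠K = π − ∠M − ∠L = 0.685 rad.
Law of sines: l = m·sin L/sin M ≈ 6.3799.
Law of sines: k = m·sin K/sin M ≈ 7.3281.
Area = ½·m·l·sin K ≈ 22.31.

22.31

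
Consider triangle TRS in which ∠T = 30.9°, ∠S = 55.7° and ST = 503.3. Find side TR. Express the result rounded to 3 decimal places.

416.508

The third angle is ∠R = 180° − ∠S − ∠T = 93.40°.
Law of sines: TR = ST·sin S/sin R ≈ 416.51.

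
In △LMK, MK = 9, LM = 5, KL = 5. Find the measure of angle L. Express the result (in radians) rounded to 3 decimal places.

∠L ≈ 2.240 rad

By the law of cosines, cos L = (KL² + LM² − MK²) / (2·KL·LM) ≈ -0.62000, so ∠L ≈ 2.240 rad.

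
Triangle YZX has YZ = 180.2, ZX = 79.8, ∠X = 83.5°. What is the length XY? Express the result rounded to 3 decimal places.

Law of sines: sin Y = ZX·sin X/YZ ≈ 0.43999.
Since YZ ≥ ZX, only the acute value applies: ∠Y ≈ 26.10°.
Then ∠Z = 180° − ∠X − ∠Y ≈ 70.40°.
Law of sines gives XY = YZ·sin Z/sin X ≈ 170.85.

170.853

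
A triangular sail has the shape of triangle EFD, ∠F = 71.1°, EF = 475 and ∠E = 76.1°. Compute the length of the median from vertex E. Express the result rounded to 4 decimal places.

The third angle is ∠D = 180° − ∠E − ∠F = 32.80°.
Law of sines: FD = EF·sin E/sin D ≈ 851.18.
Law of sines: DE = EF·sin F/sin D ≈ 829.58.
Median from E: ½√(2·DE² + 2·EF² − FD²) ≈ 525.16.

525.1554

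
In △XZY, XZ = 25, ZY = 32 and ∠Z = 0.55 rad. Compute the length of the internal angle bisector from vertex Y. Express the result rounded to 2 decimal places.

By the law of cosines, YX² = XZ² + ZY² − 2·XZ·ZY·cos Z = 284.96, so YX ≈ 16.881.
Law of cosines again: cos Y = (ZY² + YX² − XZ²)/(2·ZY·YX) ≈ 0.63308, so ∠Y ≈ 0.885 rad.
The bisector from Y has length 2·ZY·YX·cos(∠Y/2)/(ZY+YX) ≈ 19.972.

t_Y ≈ 19.97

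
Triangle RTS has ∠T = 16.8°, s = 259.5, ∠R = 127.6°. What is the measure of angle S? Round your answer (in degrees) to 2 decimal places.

The third angle is ∠S = 180° − ∠R − ∠T = 35.60°.

35.60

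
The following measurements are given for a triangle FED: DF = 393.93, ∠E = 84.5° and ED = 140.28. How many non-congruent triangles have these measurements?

1

ED·sin E = 140.28·sin(84.5°) ≈ 139.6.
Since DF ≥ ED, exactly one triangle exists.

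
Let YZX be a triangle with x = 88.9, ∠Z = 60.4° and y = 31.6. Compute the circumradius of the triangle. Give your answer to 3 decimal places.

By the law of cosines, z² = x² + y² − 2·x·y·cos Z = 6126.6, so z ≈ 78.272.
Area = ½·x·y·sin Z ≈ 1221.3.
Circumradius = z/(2 sin Z) ≈ 45.01.

R ≈ 45.010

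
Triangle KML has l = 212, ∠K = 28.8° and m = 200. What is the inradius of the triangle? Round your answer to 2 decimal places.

By the law of cosines, k² = m² + l² − 2·m·l·cos K = 10633, so k ≈ 103.12.
Area = ½·m·l·sin K ≈ 10213.
Semiperimeter s = (103.12+200+212)/2 = 257.56.
Inradius = area/s = 10213/257.56 ≈ 39.654.

r ≈ 39.65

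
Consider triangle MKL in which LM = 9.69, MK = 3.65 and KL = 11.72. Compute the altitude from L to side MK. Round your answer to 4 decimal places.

Semiperimeter s = (11.72 + 9.69 + 3.65)/2 = 12.53.
Heron's formula: area = √(12.53·0.81·2.84·8.88) ≈ 15.999.
The altitude from L has length 2·area/MK ≈ 8.7664.

h_L ≈ 8.7664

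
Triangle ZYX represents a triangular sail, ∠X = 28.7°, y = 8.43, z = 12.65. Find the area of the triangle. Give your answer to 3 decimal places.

area ≈ 25.605

Area = ½·z·y·sin X ≈ 25.605.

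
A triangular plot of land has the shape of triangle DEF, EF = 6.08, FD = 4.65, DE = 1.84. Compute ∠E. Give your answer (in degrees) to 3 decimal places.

33.165

By the law of cosines, cos E = (DE² + EF² − FD²) / (2·DE·EF) ≈ 0.83710, so ∠E ≈ 33.17°.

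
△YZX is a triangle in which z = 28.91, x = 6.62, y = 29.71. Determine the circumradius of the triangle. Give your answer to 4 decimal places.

By the law of cosines, cos Y = (z² + x² − y²) / (2·z·x) ≈ -0.00802, so ∠Y ≈ 90.46°.
Circumradius = y/(2 sin Y) ≈ 14.855.

14.8555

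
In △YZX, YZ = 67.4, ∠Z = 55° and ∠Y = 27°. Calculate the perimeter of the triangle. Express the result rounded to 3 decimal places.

perimeter ≈ 154.053

The third angle is ∠X = 180° − ∠Y − ∠Z = 98.00°.
Law of sines: ZX = YZ·sin Y/sin X ≈ 30.9.
Law of sines: XY = YZ·sin Z/sin X ≈ 55.753.
Semiperimeter s = (30.9+55.753+67.4)/2 = 77.027.
Perimeter = 30.9 + 55.753 + 67.4 = 154.05.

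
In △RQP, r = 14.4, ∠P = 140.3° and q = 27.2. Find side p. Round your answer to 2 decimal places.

By the law of cosines, p² = r² + q² − 2·r·q·cos P = 1549.9, so p ≈ 39.369.

39.37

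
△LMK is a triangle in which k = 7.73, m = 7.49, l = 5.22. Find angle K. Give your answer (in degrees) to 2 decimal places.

72.44

By the law of cosines, cos K = (l² + m² − k²) / (2·l·m) ≈ 0.30175, so ∠K ≈ 72.44°.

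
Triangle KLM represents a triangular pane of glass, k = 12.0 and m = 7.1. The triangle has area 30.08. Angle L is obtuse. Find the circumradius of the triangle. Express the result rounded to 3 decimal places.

From area = ½·m·k·sin L, we get sin L = 2·area/(m·k) ≈ 0.70610.
Taking the obtuse solution, ∠L ≈ 135.08°.
Law of cosines then gives l ≈ 17.75.
Circumradius = l/(2 sin L) ≈ 12.569.

R ≈ 12.569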